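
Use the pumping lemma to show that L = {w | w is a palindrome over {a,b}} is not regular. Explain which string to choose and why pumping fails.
Language: L = {w | w is a palindrome over {a,b}} (strings that read the same forwards and backwards)
Step 1: Assume for contradiction that L is regular, with pumping length p.
Step 2: Choose s = a^p b a^p. Then s ∈ L (it reads the same forwards and backwards) and |s| ≥ p.
Step 3: Consider any decomposition s = xyz with |xy| ≤ p and |y| > 0. Since |xy| ≤ p and the first p symbols of s are all a's, y = a^k for some k with 1 ≤ k ≤ p.
Step 4: Pumping up (i = 2): xy²z = a^(p+k) b a^p. Its reverse is a^p b a^(p+k) ≠ a^(p+k) b a^p (the single b is no longer in the middle), so xy²z is not a palindrome and xy²z ∉ L.
This contradicts the pumping lemma, so L is not regular.

Final answer: Choose s = a^p b a^p. Since |xy| ≤ p, y = a^k with k ≥ 1. Then xy²z = a^(p+k) b a^p is not a palindrome, so ∉ L.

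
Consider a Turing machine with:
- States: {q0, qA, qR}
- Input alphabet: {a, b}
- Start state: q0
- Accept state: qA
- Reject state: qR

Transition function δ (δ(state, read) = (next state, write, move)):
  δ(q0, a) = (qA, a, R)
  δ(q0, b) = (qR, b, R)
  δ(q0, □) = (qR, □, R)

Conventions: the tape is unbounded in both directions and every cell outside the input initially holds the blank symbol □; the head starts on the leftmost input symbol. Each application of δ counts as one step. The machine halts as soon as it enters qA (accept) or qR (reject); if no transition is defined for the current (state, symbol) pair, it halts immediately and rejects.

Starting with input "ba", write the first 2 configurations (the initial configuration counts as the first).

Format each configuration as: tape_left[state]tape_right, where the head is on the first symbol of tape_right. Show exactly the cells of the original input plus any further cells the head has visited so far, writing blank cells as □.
Step 0: [q0]ba (head at position 0)
Step 1: δ(q0, b) = (qR, b, R)  ⊢  b[qR]a (head at position 1)

Final answer: [q0]ba ⊢ b[qR]a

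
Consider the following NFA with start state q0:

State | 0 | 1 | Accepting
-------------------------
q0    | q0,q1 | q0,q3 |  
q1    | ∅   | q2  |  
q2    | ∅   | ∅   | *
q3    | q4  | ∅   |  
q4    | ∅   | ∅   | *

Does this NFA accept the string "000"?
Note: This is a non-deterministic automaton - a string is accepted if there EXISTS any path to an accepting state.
Track the set of states the NFA could be in: start {q0}
Read '0': {q0} → {q0, q1}
Read '0': {q0, q1} → {q0, q1}
Read '0': {q0, q1} → {q0, q1}
Final set {q0, q1} contains no accepting state → rejected.

Final answer: No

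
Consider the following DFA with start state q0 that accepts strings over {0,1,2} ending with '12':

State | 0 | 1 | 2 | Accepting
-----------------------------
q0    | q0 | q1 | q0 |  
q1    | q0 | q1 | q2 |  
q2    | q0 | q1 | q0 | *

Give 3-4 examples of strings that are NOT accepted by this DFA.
Any strings that end in a non-accepting state work; for example:
"002": q0 → q0 → q0 → q0; q0 is not accepting → rejected
"221": q0 → q0 → q0 → q1; q1 is not accepting → rejected
"0000": q0 → q0 → q0 → q0 → q0; q0 is not accepting → rejected
"2002": q0 → q0 → q0 → q0 → q0; q0 is not accepting → rejected

Final answer: "002", "221", "0000", "2002"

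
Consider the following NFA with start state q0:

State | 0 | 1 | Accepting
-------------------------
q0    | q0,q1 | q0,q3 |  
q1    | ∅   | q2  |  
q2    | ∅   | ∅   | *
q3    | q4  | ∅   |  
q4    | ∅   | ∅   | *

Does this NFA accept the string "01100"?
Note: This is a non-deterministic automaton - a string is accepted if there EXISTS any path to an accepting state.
Track the set of states the NFA could be in: start {q0}
Read '0': {q0} → {q0, q1}
Read '1': {q0, q1} → {q0, q2, q3}
Read '1': {q0, q2, q3} → {q0, q3}
Read '0': {q0, q3} → {q0, q1, q4}
Read '0': {q0, q1, q4} → {q0, q1}
Final set {q0, q1} contains no accepting state → rejected.

Final answer: No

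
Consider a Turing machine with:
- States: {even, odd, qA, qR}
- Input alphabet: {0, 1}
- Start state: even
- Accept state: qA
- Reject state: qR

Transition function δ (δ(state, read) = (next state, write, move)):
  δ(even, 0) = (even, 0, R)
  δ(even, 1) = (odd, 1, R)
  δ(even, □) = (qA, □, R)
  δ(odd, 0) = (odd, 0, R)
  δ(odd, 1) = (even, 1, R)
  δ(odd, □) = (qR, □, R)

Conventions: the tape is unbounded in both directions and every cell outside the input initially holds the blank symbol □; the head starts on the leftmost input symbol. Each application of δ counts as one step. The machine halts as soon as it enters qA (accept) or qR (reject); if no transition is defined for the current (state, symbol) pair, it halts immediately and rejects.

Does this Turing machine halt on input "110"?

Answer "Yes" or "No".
Step 0: [even]110 (head at position 0)
Step 1: δ(even, 1) = (odd, 1, R)  ⊢  1[odd]10 (head at position 1)
Step 2: δ(odd, 1) = (even, 1, R)  ⊢  11[even]0 (head at position 2)
Step 3: δ(even, 0) = (even, 0, R)  ⊢  110[even]□ (head at position 3)
Step 4: δ(even, □) = (qA, □, R)  ⊢  110□[qA]□ (head at position 4)
The machine is in qA, so it halts and accepts.
It halts after 4 steps.

Final answer: Yes - halts after 4 steps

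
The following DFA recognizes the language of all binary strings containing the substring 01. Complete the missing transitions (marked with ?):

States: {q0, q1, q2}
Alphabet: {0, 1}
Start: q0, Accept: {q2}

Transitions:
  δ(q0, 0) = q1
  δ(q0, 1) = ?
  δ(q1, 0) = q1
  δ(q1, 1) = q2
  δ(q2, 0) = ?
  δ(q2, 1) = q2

What each state remembers (consistent with the given transitions and accept states):
  q0: 01 not seen yet and the last symbol was not 0
  q1: 01 not seen yet and the last symbol was 0
  q2: the substring 01 has already been seen
Filling in the missing entries:
  δ(q0, 1): in q0 (01 not seen yet and the last symbol was not 0), after reading 1 we have: 01 not seen yet and the last symbol was not 0 → q0
  δ(q2, 0): in q2 (the substring 01 has already been seen), after reading 0 we have: the substring 01 has already been seen → q2

Final answer: δ(q0, 1) = q0; δ(q2, 0) = q2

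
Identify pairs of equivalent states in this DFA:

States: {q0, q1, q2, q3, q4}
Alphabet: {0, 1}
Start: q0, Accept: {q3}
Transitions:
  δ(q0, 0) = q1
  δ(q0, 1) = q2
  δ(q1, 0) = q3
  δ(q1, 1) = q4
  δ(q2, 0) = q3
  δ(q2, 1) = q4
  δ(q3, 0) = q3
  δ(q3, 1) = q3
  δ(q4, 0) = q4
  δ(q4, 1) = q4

Using the table-filling algorithm:
Round 0 – mark pairs where exactly one state is accepting: (q0,q3), (q1,q3), (q2,q3), (q3,q4)
Round 1 – newly marked: (q0,q1) [on 0: q1 vs q3, already marked]; (q0,q2) [on 0: q1 vs q3, already marked]; (q1,q4) [on 0: q3 vs q4, already marked]; (q2,q4) [on 0: q3 vs q4, already marked]
Round 2 – newly marked: (q0,q4) [on 0: q1 vs q4, already marked]
No further pairs can be marked.
(q1, q2) unmarked: δ(q1,0)=q3, δ(q2,0)=q3; δ(q1,1)=q4, δ(q2,1)=q4 → equivalent
Equivalent pairs: (q1, q2)

Final answer: Equivalent pairs: (q1, q2)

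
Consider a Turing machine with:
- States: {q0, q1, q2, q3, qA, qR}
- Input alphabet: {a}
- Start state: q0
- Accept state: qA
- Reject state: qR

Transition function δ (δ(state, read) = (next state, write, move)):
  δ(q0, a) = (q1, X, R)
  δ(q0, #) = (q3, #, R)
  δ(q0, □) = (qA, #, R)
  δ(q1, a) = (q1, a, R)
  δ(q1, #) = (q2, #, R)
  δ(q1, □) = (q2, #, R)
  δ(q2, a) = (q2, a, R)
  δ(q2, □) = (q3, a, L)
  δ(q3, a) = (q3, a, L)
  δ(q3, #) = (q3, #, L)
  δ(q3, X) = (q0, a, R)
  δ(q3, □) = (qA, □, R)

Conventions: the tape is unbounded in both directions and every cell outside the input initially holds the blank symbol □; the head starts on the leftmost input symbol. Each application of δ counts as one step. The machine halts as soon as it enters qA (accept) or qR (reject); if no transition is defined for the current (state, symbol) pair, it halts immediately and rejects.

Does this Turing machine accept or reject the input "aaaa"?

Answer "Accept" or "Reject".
Trace (configuration after each step, as tape_left[state]tape_right with head position):
Step 0: [q0]aaaa (head at position 0)
Step 1: X[q1]aaa (head 1)
Step 2: Xa[q1]aa (head 2)
Step 3: Xaa[q1]a (head 3)
Step 4: Xaaa[q1]□ (head 4)
Step 5: Xaaa#[q2]□ (head 5)
Step 6: Xaaa[q3]#a (head 4)
Step 7: Xaa[q3]a#a (head 3)
Step 8: Xa[q3]aa#a (head 2)
Step 9: X[q3]aaa#a (head 1)
Step 10: [q3]Xaaa#a (head 0)
Step 11: a[q0]aaa#a (head 1)
Step 12: aX[q1]aa#a (head 2)
Step 13: aXa[q1]a#a (head 3)
Step 14: aXaa[q1]#a (head 4)
Step 15: aXaa#[q2]a (head 5)
Step 16: aXaa#a[q2]□ (head 6)
Step 17: aXaa#[q3]aa (head 5)
Step 18: aXaa[q3]#aa (head 4)
Step 19: aXa[q3]a#aa (head 3)
Step 20: aX[q3]aa#aa (head 2)
Step 21: a[q3]Xaa#aa (head 1)
Step 22: aa[q0]aa#aa (head 2)
Step 23: aaX[q1]a#aa (head 3)
Step 24: aaXa[q1]#aa (head 4)
Step 25: aaXa#[q2]aa (head 5)
Step 26: aaXa#a[q2]a (head 6)
Step 27: aaXa#aa[q2]□ (head 7)
Step 28: aaXa#a[q3]aa (head 6)
Step 29: aaXa#[q3]aaa (head 5)
Step 30: aaXa[q3]#aaa (head 4)
Step 31: aaX[q3]a#aaa (head 3)
Step 32: aa[q3]Xa#aaa (head 2)
Step 33: aaa[q0]a#aaa (head 3)
Step 34: aaaX[q1]#aaa (head 4)
Step 35: aaaX#[q2]aaa (head 5)
Step 36: aaaX#a[q2]aa (head 6)
Step 37: aaaX#aa[q2]a (head 7)
Step 38: aaaX#aaa[q2]□ (head 8)
Step 39: aaaX#aa[q3]aa (head 7)
Step 40: aaaX#a[q3]aaa (head 6)
Step 41: aaaX#[q3]aaaa (head 5)
Step 42: aaaX[q3]#aaaa (head 4)
Step 43: aaa[q3]X#aaaa (head 3)
Step 44: aaaa[q0]#aaaa (head 4)
Step 45: aaaa#[q3]aaaa (head 5)
Step 46: aaaa[q3]#aaaa (head 4)
Step 47: aaa[q3]a#aaaa (head 3)
Step 48: aa[q3]aa#aaaa (head 2)
Step 49: a[q3]aaa#aaaa (head 1)
Step 50: [q3]aaaa#aaaa (head 0)
Step 51: [q3]□aaaa#aaaa (head -1)
Step 52: □[qA]aaaa#aaaa (head 0)
The machine is in qA, so it halts and accepts.

Final answer: Accept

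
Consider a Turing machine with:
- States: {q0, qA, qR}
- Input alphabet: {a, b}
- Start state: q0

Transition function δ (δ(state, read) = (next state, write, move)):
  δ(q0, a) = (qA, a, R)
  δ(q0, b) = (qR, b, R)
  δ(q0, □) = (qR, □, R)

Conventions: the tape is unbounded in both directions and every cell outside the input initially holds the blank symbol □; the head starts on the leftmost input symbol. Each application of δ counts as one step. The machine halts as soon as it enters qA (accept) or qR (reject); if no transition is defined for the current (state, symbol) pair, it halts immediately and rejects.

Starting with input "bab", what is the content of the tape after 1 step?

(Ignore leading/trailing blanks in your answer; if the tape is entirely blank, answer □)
Step 0: [q0]bab (head at position 0)
Step 1: δ(q0, b) = (qR, b, R)  ⊢  b[qR]ab (head at position 1)
Tape after 1 step (ignoring surrounding blanks): bab

Final answer: Tape: bab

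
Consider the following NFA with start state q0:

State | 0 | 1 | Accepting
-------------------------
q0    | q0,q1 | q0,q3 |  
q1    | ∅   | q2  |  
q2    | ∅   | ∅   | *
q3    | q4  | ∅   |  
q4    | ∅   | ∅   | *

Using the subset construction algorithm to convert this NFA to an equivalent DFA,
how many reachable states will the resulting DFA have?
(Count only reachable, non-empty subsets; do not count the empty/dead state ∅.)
Start subset: {q0}
{q0}: on 0 → {q0, q1}, on 1 → {q0, q3}
{q0, q1}: on 0 → {q0, q1}, on 1 → {q0, q2, q3}
{q0, q3}: on 0 → {q0, q1, q4}, on 1 → {q0, q3}
{q0, q2, q3}: on 0 → {q0, q1, q4}, on 1 → {q0, q3}
{q0, q1, q4}: on 0 → {q0, q1}, on 1 → {q0, q2, q3}
Reachable non-empty subsets: {q0}, {q0, q1}, {q0, q3}, {q0, q2, q3}, {q0, q1, q4} — 5 in total.

Final answer: 5 states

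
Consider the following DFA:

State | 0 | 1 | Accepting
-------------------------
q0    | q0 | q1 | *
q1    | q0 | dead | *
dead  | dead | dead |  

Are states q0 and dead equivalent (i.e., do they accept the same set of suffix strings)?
Try the suffix ε (the empty string).
From q0: q0 — accepting.
From dead: dead — not accepting.
The two states disagree on this suffix, so they are not equivalent.

Final answer: No. Distinguishing string: ε (the empty string) - accepted from q0 but not from dead.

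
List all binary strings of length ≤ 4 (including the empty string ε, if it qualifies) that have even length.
Checking every binary string of length 0 to 4:
  Length 0: accepted: ε | rejected: (none)
  Length 1: accepted: (none) | rejected: 0, 1
  Length 2: accepted: 00, 01, 10, 11 | rejected: (none)
  Length 3: accepted: (none) | rejected: 000, 001, 010, 011, 100, 101, 110, 111
  Length 4: accepted: 0000, 0001, 0010, 0011, 0100, 0101, 0110, 0111, 1000, 1001, 1010, 1011, 1100, 1101, 1110, 1111 | rejected: (none)
Total: 21 string(s).

Final answer: ε, 00, 01, 10, 11, 0000, 0001, 0010, 0011, 0100, 0101, 0110, 0111, 1000, 1001, 1010, 1011, 1100, 1101, 1110, 1111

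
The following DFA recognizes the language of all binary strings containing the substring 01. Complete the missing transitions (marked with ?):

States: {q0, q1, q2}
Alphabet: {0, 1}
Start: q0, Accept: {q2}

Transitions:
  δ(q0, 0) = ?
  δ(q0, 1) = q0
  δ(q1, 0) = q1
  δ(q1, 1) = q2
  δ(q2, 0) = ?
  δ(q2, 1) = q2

What each state remembers (consistent with the given transitions and accept states):
  q0: 01 not seen yet and the last symbol was not 0
  q1: 01 not seen yet and the last symbol was 0
  q2: the substring 01 has already been seen
Filling in the missing entries:
  δ(q0, 0): in q0 (01 not seen yet and the last symbol was not 0), after reading 0 we have: 01 not seen yet and the last symbol was 0 → q1
  δ(q2, 0): in q2 (the substring 01 has already been seen), after reading 0 we have: the substring 01 has already been seen → q2

Final answer: δ(q0, 0) = q1; δ(q2, 0) = q2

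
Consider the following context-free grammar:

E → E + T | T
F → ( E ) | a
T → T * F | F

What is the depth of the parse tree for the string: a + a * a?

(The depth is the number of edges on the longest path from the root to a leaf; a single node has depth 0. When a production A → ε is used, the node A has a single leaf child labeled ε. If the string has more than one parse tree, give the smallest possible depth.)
The grammar is unambiguous; the parse tree of a + a * a is:
E → E + T at the root (depth 0).
  Left E (depth 1) → T (2) → F (3) → a (4).
  Right T (depth 1) → T * F; that T (2) → F (3) → a (4); F (2) → a (3).
The longest root-to-leaf paths have 4 edges.
Depth = 4.

Final answer: 4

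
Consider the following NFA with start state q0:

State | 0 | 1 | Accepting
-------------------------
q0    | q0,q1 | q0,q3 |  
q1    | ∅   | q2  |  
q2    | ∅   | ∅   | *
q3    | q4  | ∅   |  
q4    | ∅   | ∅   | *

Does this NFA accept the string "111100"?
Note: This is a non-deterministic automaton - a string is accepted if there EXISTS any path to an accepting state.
Track the set of states the NFA could be in: start {q0}
Read '1': {q0} → {q0, q3}
Read '1': {q0, q3} → {q0, q3}
Read '1': {q0, q3} → {q0, q3}
Read '1': {q0, q3} → {q0, q3}
Read '0': {q0, q3} → {q0, q1, q4}
Read '0': {q0, q1, q4} → {q0, q1}
Final set {q0, q1} contains no accepting state → rejected.

Final answer: No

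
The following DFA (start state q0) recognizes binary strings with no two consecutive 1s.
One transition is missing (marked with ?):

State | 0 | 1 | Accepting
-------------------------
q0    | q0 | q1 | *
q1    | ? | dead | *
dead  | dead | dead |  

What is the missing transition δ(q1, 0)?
q0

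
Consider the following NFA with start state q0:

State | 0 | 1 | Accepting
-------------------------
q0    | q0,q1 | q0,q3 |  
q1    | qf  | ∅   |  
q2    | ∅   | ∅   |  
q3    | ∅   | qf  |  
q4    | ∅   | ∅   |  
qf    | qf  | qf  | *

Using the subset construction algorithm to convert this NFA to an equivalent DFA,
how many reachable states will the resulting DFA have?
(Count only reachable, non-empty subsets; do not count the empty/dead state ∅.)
Start subset: {q0}
{q0}: on 0 → {q0, q1}, on 1 → {q0, q3}
{q0, q1}: on 0 → {q0, q1, qf}, on 1 → {q0, q3}
{q0, q3}: on 0 → {q0, q1}, on 1 → {q0, q3, qf}
{q0, q1, qf}: on 0 → {q0, q1, qf}, on 1 → {q0, q3, qf}
{q0, q3, qf}: on 0 → {q0, q1, qf}, on 1 → {q0, q3, qf}
Reachable non-empty subsets: {q0}, {q0, q1}, {q0, q3}, {q0, q1, qf}, {q0, q3, qf} — 5 in total.

Final answer: 5 states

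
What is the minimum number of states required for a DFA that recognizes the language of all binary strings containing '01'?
Language: binary strings containing '01'
Lower bound (Myhill–Nerode): the prefixes ε, 0, 01 are pairwise distinguishable:
  ε vs 01: suffix ε distinguishes them (ε is rejected, 01 is accepted)
  0 vs 01: suffix ε distinguishes them (0 is rejected, 01 is accepted)
  ε vs 0: suffix 1 distinguishes them (ε·1 = 1 is rejected, 0·1 = 01 is accepted)
So any DFA needs at least 3 states.
Upper bound: a DFA with 3 states exists (one state per class above: 'no progress', 'last symbol 0', and 'seen 01' (accepting sink)).
Minimum states: 3

Final answer: 3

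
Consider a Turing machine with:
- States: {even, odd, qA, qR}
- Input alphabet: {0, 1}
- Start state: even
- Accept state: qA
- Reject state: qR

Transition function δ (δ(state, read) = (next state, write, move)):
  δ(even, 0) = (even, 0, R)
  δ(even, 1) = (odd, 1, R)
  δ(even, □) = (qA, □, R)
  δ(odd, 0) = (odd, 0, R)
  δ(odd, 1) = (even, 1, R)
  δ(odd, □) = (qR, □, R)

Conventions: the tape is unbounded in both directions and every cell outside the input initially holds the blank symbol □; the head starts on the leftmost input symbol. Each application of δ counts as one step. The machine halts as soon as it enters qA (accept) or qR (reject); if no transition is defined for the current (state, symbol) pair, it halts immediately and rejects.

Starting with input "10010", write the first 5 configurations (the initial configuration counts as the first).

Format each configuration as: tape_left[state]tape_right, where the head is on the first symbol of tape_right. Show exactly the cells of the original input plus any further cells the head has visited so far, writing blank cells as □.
Step 0: [even]10010 (head at position 0)
Step 1: δ(even, 1) = (odd, 1, R)  ⊢  1[odd]0010 (head at position 1)
Step 2: δ(odd, 0) = (odd, 0, R)  ⊢  10[odd]010 (head at position 2)
Step 3: δ(odd, 0) = (odd, 0, R)  ⊢  100[odd]10 (head at position 3)
Step 4: δ(odd, 1) = (even, 1, R)  ⊢  1001[even]0 (head at position 4)

Final answer: [even]10010 ⊢ 1[odd]0010 ⊢ 10[odd]010 ⊢ 100[odd]10 ⊢ 1001[even]0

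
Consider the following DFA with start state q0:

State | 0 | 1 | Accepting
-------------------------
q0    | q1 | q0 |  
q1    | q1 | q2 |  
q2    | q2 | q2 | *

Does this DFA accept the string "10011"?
Start in q0.
Read '1': q0 → q0
Read '0': q0 → q1
Read '0': q1 → q1
Read '1': q1 → q2
Read '1': q2 → q2
Final state q2 is accepting, so the string is accepted.

Final answer: Yes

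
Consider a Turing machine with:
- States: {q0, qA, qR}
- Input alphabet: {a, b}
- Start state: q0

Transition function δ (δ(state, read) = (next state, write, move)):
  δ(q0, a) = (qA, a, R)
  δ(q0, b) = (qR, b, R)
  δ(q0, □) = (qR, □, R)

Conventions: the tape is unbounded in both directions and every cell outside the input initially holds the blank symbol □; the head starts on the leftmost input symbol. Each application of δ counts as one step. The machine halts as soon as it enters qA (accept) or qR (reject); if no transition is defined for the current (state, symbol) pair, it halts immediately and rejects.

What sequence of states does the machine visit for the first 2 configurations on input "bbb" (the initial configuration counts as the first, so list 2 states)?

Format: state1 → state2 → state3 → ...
Step 0: [q0]bbb (head at position 0)
Step 1: δ(q0, b) = (qR, b, R)  ⊢  b[qR]bb (head at position 1)
Reading off the states of these 2 configurations: q0 → qR

Final answer: q0 → qR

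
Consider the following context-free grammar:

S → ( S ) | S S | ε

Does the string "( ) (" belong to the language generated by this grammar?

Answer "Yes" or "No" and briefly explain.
Each production adds parentheses only in matched pairs (S → ( S )) or none at all, so every derived string has equally many '(' and ')'. The string ( ) ( has two '(' and one ')', so it cannot be derived.

Final answer: No - no valid derivation exists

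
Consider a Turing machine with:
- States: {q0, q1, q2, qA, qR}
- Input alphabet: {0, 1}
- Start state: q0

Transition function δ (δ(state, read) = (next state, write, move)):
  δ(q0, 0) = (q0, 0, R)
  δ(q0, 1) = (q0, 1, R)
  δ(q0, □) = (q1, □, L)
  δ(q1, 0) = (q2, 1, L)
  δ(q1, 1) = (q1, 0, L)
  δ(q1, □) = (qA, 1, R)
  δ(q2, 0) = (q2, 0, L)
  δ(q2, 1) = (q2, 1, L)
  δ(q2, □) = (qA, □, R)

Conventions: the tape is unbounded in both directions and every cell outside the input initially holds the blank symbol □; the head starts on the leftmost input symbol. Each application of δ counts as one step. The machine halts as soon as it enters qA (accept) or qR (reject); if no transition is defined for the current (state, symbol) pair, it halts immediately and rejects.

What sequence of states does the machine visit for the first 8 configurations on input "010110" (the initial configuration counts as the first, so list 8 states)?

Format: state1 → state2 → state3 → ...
Step 0: [q0]010110 (head at position 0)
Step 1: δ(q0, 0) = (q0, 0, R)  ⊢  0[q0]10110 (head at position 1)
Step 2: δ(q0, 1) = (q0, 1, R)  ⊢  01[q0]0110 (head at position 2)
Step 3: δ(q0, 0) = (q0, 0, R)  ⊢  010[q0]110 (head at position 3)
Step 4: δ(q0, 1) = (q0, 1, R)  ⊢  0101[q0]10 (head at position 4)
Step 5: δ(q0, 1) = (q0, 1, R)  ⊢  01011[q0]0 (head at position 5)
Step 6: δ(q0, 0) = (q0, 0, R)  ⊢  010110[q0]□ (head at position 6)
Step 7: δ(q0, □) = (q1, □, L)  ⊢  01011[q1]0□ (head at position 5)
Reading off the states of these 8 configurations: q0 → q0 → q0 → q0 → q0 → q0 → q0 → q1

Final answer: q0 → q0 → q0 → q0 → q0 → q0 → q0 → q1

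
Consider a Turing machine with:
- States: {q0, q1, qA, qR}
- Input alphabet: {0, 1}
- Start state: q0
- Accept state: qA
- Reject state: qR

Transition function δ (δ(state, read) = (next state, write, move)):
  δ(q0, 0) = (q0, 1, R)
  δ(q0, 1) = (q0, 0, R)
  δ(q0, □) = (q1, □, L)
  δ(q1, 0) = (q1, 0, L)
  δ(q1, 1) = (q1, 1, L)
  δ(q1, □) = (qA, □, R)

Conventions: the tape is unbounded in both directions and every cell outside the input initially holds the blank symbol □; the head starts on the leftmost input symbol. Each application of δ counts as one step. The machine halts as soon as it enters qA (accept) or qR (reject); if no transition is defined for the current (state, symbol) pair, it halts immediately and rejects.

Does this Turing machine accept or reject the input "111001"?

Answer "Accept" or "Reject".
Step 0: [q0]111001 (head at position 0)
Step 1: δ(q0, 1) = (q0, 0, R)  ⊢  0[q0]11001 (head at position 1)
Step 2: δ(q0, 1) = (q0, 0, R)  ⊢  00[q0]1001 (head at position 2)
Step 3: δ(q0, 1) = (q0, 0, R)  ⊢  000[q0]001 (head at position 3)
Step 4: δ(q0, 0) = (q0, 1, R)  ⊢  0001[q0]01 (head at position 4)
Step 5: δ(q0, 0) = (q0, 1, R)  ⊢  00011[q0]1 (head at position 5)
Step 6: δ(q0, 1) = (q0, 0, R)  ⊢  000110[q0]□ (head at position 6)
Step 7: δ(q0, □) = (q1, □, L)  ⊢  00011[q1]0□ (head at position 5)
Step 8: δ(q1, 0) = (q1, 0, L)  ⊢  0001[q1]10□ (head at position 4)
Step 9: δ(q1, 1) = (q1, 1, L)  ⊢  000[q1]110□ (head at position 3)
Step 10: δ(q1, 1) = (q1, 1, L)  ⊢  00[q1]0110□ (head at position 2)
Step 11: δ(q1, 0) = (q1, 0, L)  ⊢  0[q1]00110□ (head at position 1)
Step 12: δ(q1, 0) = (q1, 0, L)  ⊢  [q1]000110□ (head at position 0)
Step 13: δ(q1, 0) = (q1, 0, L)  ⊢  [q1]□000110□ (head at position -1)
Step 14: δ(q1, □) = (qA, □, R)  ⊢  □[qA]000110□ (head at position 0)
The machine is in qA, so it halts and accepts.

Final answer: Accept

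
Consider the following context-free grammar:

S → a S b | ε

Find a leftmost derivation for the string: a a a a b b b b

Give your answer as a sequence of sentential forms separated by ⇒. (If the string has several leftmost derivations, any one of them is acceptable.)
Start with S.
Step 1: the leftmost non-terminal is S; apply S → a S b:  a S b
Step 2: the leftmost non-terminal is S; apply S → a S b:  a a S b b
Step 3: the leftmost non-terminal is S; apply S → a S b:  a a a S b b b
Step 4: the leftmost non-terminal is S; apply S → a S b:  a a a a S b b b b
Step 5: the leftmost non-terminal is S; apply S → ε:  a a a a b b b b

Final answer: S ⇒ a S b ⇒ a a S b b ⇒ a a a S b b b ⇒ a a a a S b b b b ⇒ a a a a b b b b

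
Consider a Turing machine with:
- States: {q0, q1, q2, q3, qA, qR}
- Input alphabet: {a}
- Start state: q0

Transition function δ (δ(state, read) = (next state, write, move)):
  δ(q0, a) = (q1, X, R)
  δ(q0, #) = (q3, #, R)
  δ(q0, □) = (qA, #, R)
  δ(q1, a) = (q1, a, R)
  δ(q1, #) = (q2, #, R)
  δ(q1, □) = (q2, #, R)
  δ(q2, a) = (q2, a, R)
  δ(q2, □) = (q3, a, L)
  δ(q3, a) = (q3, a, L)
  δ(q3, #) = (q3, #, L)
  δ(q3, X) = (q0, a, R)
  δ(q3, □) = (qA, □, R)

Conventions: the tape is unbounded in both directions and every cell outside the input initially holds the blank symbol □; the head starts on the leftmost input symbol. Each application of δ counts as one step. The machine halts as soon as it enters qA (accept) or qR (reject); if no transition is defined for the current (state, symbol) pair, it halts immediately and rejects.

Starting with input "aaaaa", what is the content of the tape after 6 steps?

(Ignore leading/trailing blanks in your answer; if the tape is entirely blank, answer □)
Step 0: [q0]aaaaa (head at position 0)
Step 1: δ(q0, a) = (q1, X, R)  ⊢  X[q1]aaaa (head at position 1)
Step 2: δ(q1, a) = (q1, a, R)  ⊢  Xa[q1]aaa (head at position 2)
Step 3: δ(q1, a) = (q1, a, R)  ⊢  Xaa[q1]aa (head at position 3)
Step 4: δ(q1, a) = (q1, a, R)  ⊢  Xaaa[q1]a (head at position 4)
Step 5: δ(q1, a) = (q1, a, R)  ⊢  Xaaaa[q1]□ (head at position 5)
Step 6: δ(q1, □) = (q2, #, R)  ⊢  Xaaaa#[q2]□ (head at position 6)
Tape after 6 steps (ignoring surrounding blanks): Xaaaa#

Final answer: Tape: Xaaaa#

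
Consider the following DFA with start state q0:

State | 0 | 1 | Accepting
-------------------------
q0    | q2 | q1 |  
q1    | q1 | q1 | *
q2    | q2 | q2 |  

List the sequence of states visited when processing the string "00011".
q0 → q2 → q2 → q2 → q2 → q2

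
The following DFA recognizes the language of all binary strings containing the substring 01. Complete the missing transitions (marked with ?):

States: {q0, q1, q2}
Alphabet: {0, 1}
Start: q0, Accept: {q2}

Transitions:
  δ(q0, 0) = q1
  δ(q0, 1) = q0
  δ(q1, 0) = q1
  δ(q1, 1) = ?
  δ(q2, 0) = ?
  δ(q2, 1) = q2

What each state remembers (consistent with the given transitions and accept states):
  q0: 01 not seen yet and the last symbol was not 0
  q1: 01 not seen yet and the last symbol was 0
  q2: the substring 01 has already been seen
Filling in the missing entries:
  δ(q1, 1): in q1 (01 not seen yet and the last symbol was 0), after reading 1 we have: the substring 01 has already been seen → q2
  δ(q2, 0): in q2 (the substring 01 has already been seen), after reading 0 we have: the substring 01 has already been seen → q2

Final answer: δ(q1, 1) = q2; δ(q2, 0) = q2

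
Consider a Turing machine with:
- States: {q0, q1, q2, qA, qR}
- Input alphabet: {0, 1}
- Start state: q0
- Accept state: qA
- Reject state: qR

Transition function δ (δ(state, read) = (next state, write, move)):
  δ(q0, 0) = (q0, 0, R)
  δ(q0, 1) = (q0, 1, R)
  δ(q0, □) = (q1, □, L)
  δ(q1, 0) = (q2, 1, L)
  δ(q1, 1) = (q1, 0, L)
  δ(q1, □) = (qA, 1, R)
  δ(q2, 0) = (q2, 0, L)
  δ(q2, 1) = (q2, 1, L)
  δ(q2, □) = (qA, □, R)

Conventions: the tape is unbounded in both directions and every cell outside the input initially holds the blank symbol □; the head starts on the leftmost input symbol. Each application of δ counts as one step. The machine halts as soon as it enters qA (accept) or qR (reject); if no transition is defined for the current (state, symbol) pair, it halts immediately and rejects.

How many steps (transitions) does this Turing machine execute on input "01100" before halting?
Step 0: [q0]01100 (head at position 0)
Step 1: δ(q0, 0) = (q0, 0, R)  ⊢  0[q0]1100 (head at position 1)
Step 2: δ(q0, 1) = (q0, 1, R)  ⊢  01[q0]100 (head at position 2)
Step 3: δ(q0, 1) = (q0, 1, R)  ⊢  011[q0]00 (head at position 3)
Step 4: δ(q0, 0) = (q0, 0, R)  ⊢  0110[q0]0 (head at position 4)
Step 5: δ(q0, 0) = (q0, 0, R)  ⊢  01100[q0]□ (head at position 5)
Step 6: δ(q0, □) = (q1, □, L)  ⊢  0110[q1]0□ (head at position 4)
Step 7: δ(q1, 0) = (q2, 1, L)  ⊢  011[q2]01□ (head at position 3)
Step 8: δ(q2, 0) = (q2, 0, L)  ⊢  01[q2]101□ (head at position 2)
Step 9: δ(q2, 1) = (q2, 1, L)  ⊢  0[q2]1101□ (head at position 1)
Step 10: δ(q2, 1) = (q2, 1, L)  ⊢  [q2]01101□ (head at position 0)
Step 11: δ(q2, 0) = (q2, 0, L)  ⊢  [q2]□01101□ (head at position -1)
Step 12: δ(q2, □) = (qA, □, R)  ⊢  □[qA]01101□ (head at position 0)
The machine is in qA, so it halts and accepts.
Number of transitions executed: 12.

Final answer: 12 steps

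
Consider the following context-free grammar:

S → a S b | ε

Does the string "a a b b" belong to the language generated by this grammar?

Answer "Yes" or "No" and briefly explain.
A derivation exists: S ⇒ a S b ⇒ a a S b b ⇒ a a b b (using S → a S b twice, then S → ε).

Final answer: Yes - a valid derivation exists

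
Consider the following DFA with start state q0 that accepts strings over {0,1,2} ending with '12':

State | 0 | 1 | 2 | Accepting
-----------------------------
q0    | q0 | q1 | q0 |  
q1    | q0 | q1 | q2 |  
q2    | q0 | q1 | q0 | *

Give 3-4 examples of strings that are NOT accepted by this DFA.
Any strings that end in a non-accepting state work; for example:
"002": q0 → q0 → q0 → q0; q0 is not accepting → rejected
"0210": q0 → q0 → q0 → q1 → q0; q0 is not accepting → rejected
"1111": q0 → q1 → q1 → q1 → q1; q1 is not accepting → rejected
"2121": q0 → q0 → q1 → q2 → q1; q1 is not accepting → rejected

Final answer: "002", "0210", "1111", "2121"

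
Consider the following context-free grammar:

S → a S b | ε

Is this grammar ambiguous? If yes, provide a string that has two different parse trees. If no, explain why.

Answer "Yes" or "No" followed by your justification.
At every step exactly one production applies: if the remaining string to generate is non-empty it starts with a and ends with b, forcing S → a S b; if it is empty, S → ε is forced. Hence each string a^n b^n has exactly one derivation (S → a S b applied n times, then S → ε) and one parse tree.

Final answer: No - the grammar is unambiguous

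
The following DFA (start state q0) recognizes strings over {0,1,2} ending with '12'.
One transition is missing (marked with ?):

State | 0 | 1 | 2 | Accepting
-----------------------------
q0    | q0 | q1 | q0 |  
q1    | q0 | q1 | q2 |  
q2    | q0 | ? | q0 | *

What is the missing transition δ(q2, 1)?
q1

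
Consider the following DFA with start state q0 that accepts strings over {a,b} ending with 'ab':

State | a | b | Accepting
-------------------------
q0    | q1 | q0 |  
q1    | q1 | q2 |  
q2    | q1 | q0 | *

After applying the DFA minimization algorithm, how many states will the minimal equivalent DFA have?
All 3 states are reachable from q0, so none can be removed as unreachable.
Table-filling: first mark every (accepting, non-accepting) pair as distinguishable (accepting: {q2}; non-accepting: {q0, q1}).
Round 1: (q0, q1) on 'b' go to q0 and q2, already distinguishable → mark.
Every pair of states is distinguishable, so the DFA is already minimal.
Equivalence classes: {q0}, {q1}, {q2} → 3 states.

Final answer: 3 states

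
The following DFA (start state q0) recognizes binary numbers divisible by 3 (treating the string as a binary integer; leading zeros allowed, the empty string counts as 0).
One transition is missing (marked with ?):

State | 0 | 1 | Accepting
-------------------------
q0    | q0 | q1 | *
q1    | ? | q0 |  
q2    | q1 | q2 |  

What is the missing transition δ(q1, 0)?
q2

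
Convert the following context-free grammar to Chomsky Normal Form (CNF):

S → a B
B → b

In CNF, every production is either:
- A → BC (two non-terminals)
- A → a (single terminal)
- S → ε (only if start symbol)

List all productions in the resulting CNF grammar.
The grammar has no ε-productions or unit productions to eliminate.
S → a B has terminal a in a right-hand side of length ≥ 2: introduce T_a → a and use T_a in place of a.
B → b is already in CNF (single terminal) – keep it.
S → a B becomes S → T_a B.
Resulting CNF grammar (3 productions): T_a → a; B → b; S → T_a B

Final answer: T_a → a; B → b; S → T_a B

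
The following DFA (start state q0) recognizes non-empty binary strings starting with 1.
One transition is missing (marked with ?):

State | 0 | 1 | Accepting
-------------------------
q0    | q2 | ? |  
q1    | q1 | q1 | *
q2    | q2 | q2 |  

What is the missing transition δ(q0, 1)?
q1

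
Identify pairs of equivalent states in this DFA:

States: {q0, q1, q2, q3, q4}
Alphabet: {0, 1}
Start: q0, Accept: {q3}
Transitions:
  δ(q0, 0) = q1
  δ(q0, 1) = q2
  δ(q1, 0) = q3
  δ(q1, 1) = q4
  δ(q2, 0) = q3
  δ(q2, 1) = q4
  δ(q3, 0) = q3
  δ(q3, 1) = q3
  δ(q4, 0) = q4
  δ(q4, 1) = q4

Using the table-filling algorithm:
Round 0 – mark pairs where exactly one state is accepting: (q0,q3), (q1,q3), (q2,q3), (q3,q4)
Round 1 – newly marked: (q0,q1) [on 0: q1 vs q3, already marked]; (q0,q2) [on 0: q1 vs q3, already marked]; (q1,q4) [on 0: q3 vs q4, already marked]; (q2,q4) [on 0: q3 vs q4, already marked]
Round 2 – newly marked: (q0,q4) [on 0: q1 vs q4, already marked]
No further pairs can be marked.
(q1, q2) unmarked: δ(q1,0)=q3, δ(q2,0)=q3; δ(q1,1)=q4, δ(q2,1)=q4 → equivalent
Equivalent pairs: (q1, q2)

Final answer: Equivalent pairs: (q1, q2)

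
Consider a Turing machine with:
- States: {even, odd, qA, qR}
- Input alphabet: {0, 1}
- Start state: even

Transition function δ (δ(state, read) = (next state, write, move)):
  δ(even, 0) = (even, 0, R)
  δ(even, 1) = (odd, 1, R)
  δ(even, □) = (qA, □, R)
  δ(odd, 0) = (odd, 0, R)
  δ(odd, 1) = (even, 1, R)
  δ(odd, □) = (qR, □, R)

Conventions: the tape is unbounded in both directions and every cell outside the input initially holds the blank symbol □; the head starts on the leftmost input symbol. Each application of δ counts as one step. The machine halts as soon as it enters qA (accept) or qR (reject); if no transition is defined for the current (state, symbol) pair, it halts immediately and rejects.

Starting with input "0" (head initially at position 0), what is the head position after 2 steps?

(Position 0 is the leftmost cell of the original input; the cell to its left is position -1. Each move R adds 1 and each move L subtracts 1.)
Step 0: [even]0 (head at position 0)
Step 1: δ(even, 0) = (even, 0, R)  ⊢  0[even]□ (head at position 1)
Step 2: δ(even, □) = (qA, □, R)  ⊢  0□[qA]□ (head at position 2)
Head position after 2 steps: 2

Final answer: Position 2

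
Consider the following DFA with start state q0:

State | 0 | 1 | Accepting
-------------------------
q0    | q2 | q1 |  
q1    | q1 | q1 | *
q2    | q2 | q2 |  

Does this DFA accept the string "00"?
Start in q0.
Read '0': q0 → q2
Read '0': q2 → q2
Final state q2 is not accepting, so the string is rejected.

Final answer: No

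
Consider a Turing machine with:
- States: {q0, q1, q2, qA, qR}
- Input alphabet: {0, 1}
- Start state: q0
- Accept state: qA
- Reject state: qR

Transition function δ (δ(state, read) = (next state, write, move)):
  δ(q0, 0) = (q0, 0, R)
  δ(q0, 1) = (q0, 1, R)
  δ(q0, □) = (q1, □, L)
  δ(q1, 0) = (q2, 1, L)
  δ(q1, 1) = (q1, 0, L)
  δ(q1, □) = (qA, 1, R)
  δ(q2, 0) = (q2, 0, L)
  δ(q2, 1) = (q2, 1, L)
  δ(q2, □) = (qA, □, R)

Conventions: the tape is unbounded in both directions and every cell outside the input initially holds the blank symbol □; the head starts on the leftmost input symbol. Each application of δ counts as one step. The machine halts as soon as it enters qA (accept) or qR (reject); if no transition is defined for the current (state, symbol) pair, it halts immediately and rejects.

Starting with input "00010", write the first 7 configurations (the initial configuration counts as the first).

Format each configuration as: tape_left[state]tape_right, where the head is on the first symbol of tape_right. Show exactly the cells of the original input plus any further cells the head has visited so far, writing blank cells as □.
Step 0: [q0]00010 (head at position 0)
Step 1: δ(q0, 0) = (q0, 0, R)  ⊢  0[q0]0010 (head at position 1)
Step 2: δ(q0, 0) = (q0, 0, R)  ⊢  00[q0]010 (head at position 2)
Step 3: δ(q0, 0) = (q0, 0, R)  ⊢  000[q0]10 (head at position 3)
Step 4: δ(q0, 1) = (q0, 1, R)  ⊢  0001[q0]0 (head at position 4)
Step 5: δ(q0, 0) = (q0, 0, R)  ⊢  00010[q0]□ (head at position 5)
Step 6: δ(q0, □) = (q1, □, L)  ⊢  0001[q1]0□ (head at position 4)

Final answer: [q0]00010 ⊢ 0[q0]0010 ⊢ 00[q0]010 ⊢ 000[q0]10 ⊢ 0001[q0]0 ⊢ 00010[q0]□ ⊢ 0001[q1]0□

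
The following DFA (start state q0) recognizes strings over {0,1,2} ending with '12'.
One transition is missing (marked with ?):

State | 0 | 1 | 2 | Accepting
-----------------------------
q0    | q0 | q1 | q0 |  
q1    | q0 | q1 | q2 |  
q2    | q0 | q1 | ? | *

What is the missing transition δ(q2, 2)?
q0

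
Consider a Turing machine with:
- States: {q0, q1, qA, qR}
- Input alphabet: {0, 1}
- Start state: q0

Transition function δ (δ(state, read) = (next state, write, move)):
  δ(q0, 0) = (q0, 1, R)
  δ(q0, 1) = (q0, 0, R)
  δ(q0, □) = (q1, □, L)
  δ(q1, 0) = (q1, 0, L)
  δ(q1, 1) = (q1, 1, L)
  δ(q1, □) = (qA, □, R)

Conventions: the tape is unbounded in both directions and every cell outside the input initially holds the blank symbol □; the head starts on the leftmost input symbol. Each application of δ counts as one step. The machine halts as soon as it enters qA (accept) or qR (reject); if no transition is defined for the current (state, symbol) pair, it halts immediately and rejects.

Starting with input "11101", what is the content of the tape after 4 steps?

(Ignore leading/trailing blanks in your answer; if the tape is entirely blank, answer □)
Step 0: [q0]11101 (head at position 0)
Step 1: δ(q0, 1) = (q0, 0, R)  ⊢  0[q0]1101 (head at position 1)
Step 2: δ(q0, 1) = (q0, 0, R)  ⊢  00[q0]101 (head at position 2)
Step 3: δ(q0, 1) = (q0, 0, R)  ⊢  000[q0]01 (head at position 3)
Step 4: δ(q0, 0) = (q0, 1, R)  ⊢  0001[q0]1 (head at position 4)
Tape after 4 steps (ignoring surrounding blanks): 00011

Final answer: Tape: 00011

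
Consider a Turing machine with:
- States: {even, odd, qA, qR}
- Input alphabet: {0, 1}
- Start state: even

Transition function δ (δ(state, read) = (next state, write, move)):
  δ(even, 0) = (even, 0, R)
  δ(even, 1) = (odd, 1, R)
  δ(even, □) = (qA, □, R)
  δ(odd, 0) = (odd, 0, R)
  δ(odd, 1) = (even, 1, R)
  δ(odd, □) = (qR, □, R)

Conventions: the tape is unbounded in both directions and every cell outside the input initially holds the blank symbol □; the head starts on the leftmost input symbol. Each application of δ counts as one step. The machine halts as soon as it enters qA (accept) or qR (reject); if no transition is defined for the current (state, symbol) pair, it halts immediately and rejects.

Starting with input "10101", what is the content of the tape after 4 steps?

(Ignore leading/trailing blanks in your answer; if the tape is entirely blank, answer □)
Step 0: [even]10101 (head at position 0)
Step 1: δ(even, 1) = (odd, 1, R)  ⊢  1[odd]0101 (head at position 1)
Step 2: δ(odd, 0) = (odd, 0, R)  ⊢  10[odd]101 (head at position 2)
Step 3: δ(odd, 1) = (even, 1, R)  ⊢  101[even]01 (head at position 3)
Step 4: δ(even, 0) = (even, 0, R)  ⊢  1010[even]1 (head at position 4)
Tape after 4 steps (ignoring surrounding blanks): 10101

Final answer: Tape: 10101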